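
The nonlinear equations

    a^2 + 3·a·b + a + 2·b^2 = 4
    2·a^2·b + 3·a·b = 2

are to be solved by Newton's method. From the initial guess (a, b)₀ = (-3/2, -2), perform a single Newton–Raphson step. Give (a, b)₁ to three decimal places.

At (-3/2, -2): F = (13.750, -2.000).
Jacobian J = [[2·a + 3·b + 1, 3·a + 4·b], [4·a·b + 3·b, 2·a^2 + 3·a]].
At the point, J = [[-8.000, -12.500], [6.000, 0.000]] (det J = 75.000).
Solving J·Δ = −F gives Δ = (0.333, 0.887).
Then the next iterate is (a, b)₁ = (-1.167, -1.113).

(-1.167, -1.113)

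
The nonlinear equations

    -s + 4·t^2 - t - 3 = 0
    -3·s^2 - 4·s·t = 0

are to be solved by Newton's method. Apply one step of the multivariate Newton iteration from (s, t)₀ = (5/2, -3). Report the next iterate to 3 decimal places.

(1.673, -1.627)

At (5/2, -3): F = (33.500, 11.250).
Jacobian J = [[-1, 8·t - 1], [-6·s - 4·t, -4·s]].
At the point, J = [[-1.000, -25.000], [-3.000, -10.000]] (det J = -65.000).
Solving J·Δ = −F gives Δ = (-0.827, 1.373).
Then the next iterate is (s, t)₁ = (1.673, -1.627).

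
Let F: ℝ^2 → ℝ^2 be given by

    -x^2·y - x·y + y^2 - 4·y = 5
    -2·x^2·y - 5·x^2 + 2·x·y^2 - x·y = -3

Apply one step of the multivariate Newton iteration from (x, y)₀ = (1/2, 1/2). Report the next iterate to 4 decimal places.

At (1/2, 1/2): F = (-7.1250, 1.5000).
Jacobian J = [[-2·x·y - y, -x^2 - x + 2·y - 4], [-4·x·y - 10·x + 2·y^2 - y, -2·x^2 + 4·x·y - x]].
At the point, J = [[-1.0000, -3.7500], [-6.0000, 0.0000]] (det J = -22.5000).
Solving J·Δ = −F gives Δ = (0.2500, -1.9667).
Then the next iterate is (x, y)₁ = (0.7500, -1.4667).

(0.7500, -1.4667)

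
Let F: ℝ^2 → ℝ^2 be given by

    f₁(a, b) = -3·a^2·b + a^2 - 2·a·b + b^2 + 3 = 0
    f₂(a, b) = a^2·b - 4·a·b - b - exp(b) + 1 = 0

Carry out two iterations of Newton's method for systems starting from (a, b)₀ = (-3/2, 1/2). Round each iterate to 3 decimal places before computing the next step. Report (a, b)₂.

(2.166, 1.129)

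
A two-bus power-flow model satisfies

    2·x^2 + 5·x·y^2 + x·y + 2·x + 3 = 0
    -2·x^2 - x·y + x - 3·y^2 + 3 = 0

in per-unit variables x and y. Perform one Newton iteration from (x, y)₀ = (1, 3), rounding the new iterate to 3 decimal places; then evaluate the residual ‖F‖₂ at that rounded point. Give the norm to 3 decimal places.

18.224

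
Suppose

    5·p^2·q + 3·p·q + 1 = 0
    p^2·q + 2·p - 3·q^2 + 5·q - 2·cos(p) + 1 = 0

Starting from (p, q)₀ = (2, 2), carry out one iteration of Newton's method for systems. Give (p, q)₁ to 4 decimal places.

At (2, 2): F = (53.0000, 11.832294).
Jacobian J = [[10·p·q + 3·q, 5·p^2 + 3·p], [2·p·q + 2·sin(p) + 2, p^2 - 6·q + 5]].
At the point, J = [[46.0000, 26.0000], [11.818595, -3.0000]] (det J = -445.283466).
Solving J·Δ = −F gives Δ = (-1.0480, -0.1844).
Then the next iterate is (p, q)₁ = (0.9520, 1.8156).

(0.9520, 1.8156)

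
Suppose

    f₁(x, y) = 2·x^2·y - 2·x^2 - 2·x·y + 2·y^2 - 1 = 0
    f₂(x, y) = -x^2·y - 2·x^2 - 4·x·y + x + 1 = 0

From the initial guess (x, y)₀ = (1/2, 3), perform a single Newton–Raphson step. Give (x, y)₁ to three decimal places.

At (1/2, 3): F = (15.000, -5.750).
Jacobian J = [[4·x·y - 4·x - 2·y, 2·x^2 - 2·x + 4·y], [-2·x·y - 4·x - 4·y + 1, -x^2 - 4·x]].
At the point, J = [[-2.000, 11.500], [-16.000, -2.250]] (det J = 188.500).
Solving J·Δ = −F gives Δ = (-0.172, -1.334).
Then the next iterate is (x, y)₁ = (0.328, 1.666).

(0.328, 1.666)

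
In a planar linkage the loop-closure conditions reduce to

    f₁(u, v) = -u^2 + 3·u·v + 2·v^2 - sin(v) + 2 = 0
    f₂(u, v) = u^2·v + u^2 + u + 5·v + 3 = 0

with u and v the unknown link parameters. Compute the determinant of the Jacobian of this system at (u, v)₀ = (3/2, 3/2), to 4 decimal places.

J = [[-2·u + 3·v, 3·u + 4·v - cos(v)], [2·u·v + 2·u + 1, u^2 + 5]].
At the point, J = [[1.5000, 10.429263], [8.5000, 7.2500]].
det J = -77.7737.

-77.7737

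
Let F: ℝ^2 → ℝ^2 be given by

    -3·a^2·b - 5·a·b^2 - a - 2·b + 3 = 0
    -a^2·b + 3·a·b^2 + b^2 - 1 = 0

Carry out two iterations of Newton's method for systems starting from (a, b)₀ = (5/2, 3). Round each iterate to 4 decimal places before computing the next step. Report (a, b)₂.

At (5/2, 3): F = (-174.2500, 56.7500).
Jacobian J = [[-6·a·b - 5·b^2 - 1, -3·a^2 - 10·a·b - 2], [-2·a·b + 3·b^2, -a^2 + 6·a·b + 2·b]].
At the point, J = [[-91.0000, -95.7500], [12.0000, 44.7500]] (det J = -2923.2500).
Solving J·Δ = −F gives Δ = (-0.8086, -1.0513).
Then the next iterate is (a, b)₁ = (1.6914, 1.9487).
Round to (1.6914, 1.9487) and repeat: F = (-51.428401, 16.491452), J = [[-39.763346, -43.542814], [4.800233, 20.812753]].
Δ = (-0.5695, -0.6610), so (a, b)₂ = (1.1219, 1.2877).

(1.1219, 1.2877)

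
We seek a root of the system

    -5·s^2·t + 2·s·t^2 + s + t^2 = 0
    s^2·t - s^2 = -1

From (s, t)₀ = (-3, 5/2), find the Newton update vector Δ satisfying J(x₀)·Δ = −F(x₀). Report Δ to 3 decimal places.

(1.836, 0.225)

At (-3, 5/2): F = (-146.750, 14.500).
Jacobian J = [[-10·s·t + 2·t^2 + 1, -5·s^2 + 4·s·t + 2·t], [2·s·t - 2·s, s^2]].
At the point, J = [[88.500, -70.000], [-9.000, 9.000]] (det J = 166.500).
Solving J·Δ = −F gives Δ = (1.836, 0.225).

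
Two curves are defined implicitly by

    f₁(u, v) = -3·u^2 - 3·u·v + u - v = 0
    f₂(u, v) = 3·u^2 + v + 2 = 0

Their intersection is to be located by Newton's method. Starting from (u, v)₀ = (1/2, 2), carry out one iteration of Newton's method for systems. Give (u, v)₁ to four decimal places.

At (1/2, 2): F = (-5.2500, 4.7500).
Jacobian J = [[-6·u - 3·v + 1, -3·u - 1], [6·u, 1]].
At the point, J = [[-8.0000, -2.5000], [3.0000, 1.0000]] (det J = -0.5000).
Solving J·Δ = −F gives Δ = (13.2500, -44.5000).
Then the next iterate is (u, v)₁ = (13.7500, -42.5000).

(13.7500, -42.5000)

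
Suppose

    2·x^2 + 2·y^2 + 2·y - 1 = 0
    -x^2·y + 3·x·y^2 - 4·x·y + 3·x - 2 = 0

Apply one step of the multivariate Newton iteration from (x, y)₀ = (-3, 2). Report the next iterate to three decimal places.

(-0.345, 2.286)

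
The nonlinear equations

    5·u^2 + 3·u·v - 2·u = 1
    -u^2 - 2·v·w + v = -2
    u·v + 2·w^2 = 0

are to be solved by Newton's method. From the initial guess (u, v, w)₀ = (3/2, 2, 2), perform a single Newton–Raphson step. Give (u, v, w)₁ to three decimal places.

(0.517, 2.541, 0.769)

At (3/2, 2, 2): F = (16.250, -6.250, 11.000).
Jacobian J = [[10·u + 3·v - 2, 3·u, 0], [-2·u, -2·w + 1, -2·v], [v, u, 4·w]].
At the point, J = [[19.000, 4.500, 0.000], [-3.000, -3.000, -4.000], [2.000, 1.500, 8.000]] (det J = -270.000).
Solving J·Δ = −F gives Δ = (-0.983, 0.541, -1.231).
Then the next iterate is (u, v, w)₁ = (0.517, 2.541, 0.769).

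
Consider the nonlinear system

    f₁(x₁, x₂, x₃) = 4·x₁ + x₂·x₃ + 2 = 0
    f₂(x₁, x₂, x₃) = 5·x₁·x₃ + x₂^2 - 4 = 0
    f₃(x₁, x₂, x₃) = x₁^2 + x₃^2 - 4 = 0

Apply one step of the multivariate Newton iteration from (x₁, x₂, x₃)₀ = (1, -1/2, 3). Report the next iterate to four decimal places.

(0.4623, -1.4198, 2.1792)

At (1, -1/2, 3): F = (4.5000, 11.2500, 6.0000).
Jacobian J = [[4, x₃, x₂], [5·x₃, 2·x₂, 5·x₁], [2·x₁, 0, 2·x₃]].
At the point, J = [[4.0000, 3.0000, -0.5000], [15.0000, -1.0000, 5.0000], [2.0000, 0.0000, 6.0000]] (det J = -265.0000).
Solving J·Δ = −F gives Δ = (-0.5377, -0.9198, -0.8208).
Then the next iterate is (x₁, x₂, x₃)₁ = (0.4623, -1.4198, 2.1792).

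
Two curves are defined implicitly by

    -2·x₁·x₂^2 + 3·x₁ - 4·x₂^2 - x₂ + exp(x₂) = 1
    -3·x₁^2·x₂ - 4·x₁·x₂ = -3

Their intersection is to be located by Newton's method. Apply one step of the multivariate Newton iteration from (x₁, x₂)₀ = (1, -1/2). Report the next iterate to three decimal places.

At (1, -1/2): F = (1.60653, 6.500).
Jacobian J = [[-2·x₂^2 + 3, -4·x₁·x₂ - 8·x₂ + exp(x₂) - 1], [-6·x₁·x₂ - 4·x₂, -3·x₁^2 - 4·x₁]].
At the point, J = [[2.500, 5.60653], [5.000, -7.000]] (det J = -45.53265).
Solving J·Δ = −F gives Δ = (-1.047, 0.180).
Then the next iterate is (x₁, x₂)₁ = (-0.047, -0.320).

(-0.047, -0.320)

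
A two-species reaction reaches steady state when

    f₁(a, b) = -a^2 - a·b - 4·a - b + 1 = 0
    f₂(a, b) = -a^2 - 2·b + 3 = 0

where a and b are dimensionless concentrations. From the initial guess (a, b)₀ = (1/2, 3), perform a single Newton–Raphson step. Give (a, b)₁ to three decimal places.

(0.043, 1.603)

At (1/2, 3): F = (-5.750, -3.250).
Jacobian J = [[-2·a - b - 4, -a - 1], [-2·a, -2]].
At the point, J = [[-8.000, -1.500], [-1.000, -2.000]] (det J = 14.500).
Solving J·Δ = −F gives Δ = (-0.457, -1.397).
Then the next iterate is (a, b)₁ = (0.043, 1.603).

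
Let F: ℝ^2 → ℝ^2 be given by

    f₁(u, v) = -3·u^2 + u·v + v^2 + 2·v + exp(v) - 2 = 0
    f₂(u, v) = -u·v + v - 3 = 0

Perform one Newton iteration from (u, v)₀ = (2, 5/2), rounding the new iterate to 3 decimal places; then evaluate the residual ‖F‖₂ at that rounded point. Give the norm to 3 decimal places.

At (2, 5/2): F = (14.43249, -5.500).
Jacobian J = [[-6·u + v, u + 2·v + exp(v) + 2], [-v, -u + 1]].
At the point, J = [[-9.500, 21.18249], [-2.500, -1.000]] (det J = 62.45623).
Solving J·Δ = −F gives Δ = (-1.634, -1.414).
Then the next iterate is (u, v)₁ = (0.366, 1.086).
Re-evaluating at (0.366, 1.086): F = (4.30940, -2.31148), so ‖F‖₂ = 4.890.

4.890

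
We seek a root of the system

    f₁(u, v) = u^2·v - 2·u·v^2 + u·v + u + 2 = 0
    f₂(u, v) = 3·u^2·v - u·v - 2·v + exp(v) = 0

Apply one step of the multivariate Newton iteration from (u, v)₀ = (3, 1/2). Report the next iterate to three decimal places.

At (3, 1/2): F = (9.500, 12.64872).
Jacobian J = [[2·u·v - 2·v^2 + v + 1, u^2 - 4·u·v + u], [6·u·v - v, 3·u^2 - u + exp(v) - 2]].
At the point, J = [[4.000, 6.000], [8.500, 23.64872]] (det J = 43.59489).
Solving J·Δ = −F gives Δ = (-3.413, 0.692).
Then the next iterate is (u, v)₁ = (-0.413, 1.192).

(-0.413, 1.192)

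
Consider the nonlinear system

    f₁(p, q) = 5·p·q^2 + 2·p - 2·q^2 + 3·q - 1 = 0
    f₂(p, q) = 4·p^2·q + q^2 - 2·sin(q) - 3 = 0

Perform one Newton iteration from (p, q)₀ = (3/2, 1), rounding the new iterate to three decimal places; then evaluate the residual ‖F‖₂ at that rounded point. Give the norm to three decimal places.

At (3/2, 1): F = (10.500, 5.31706).
Jacobian J = [[5·q^2 + 2, 10·p·q - 4·q + 3], [8·p·q, 4·p^2 + 2·q - 2·cos(q)]].
At the point, J = [[7.000, 14.000], [12.000, 9.91940]] (det J = -98.56423).
Solving J·Δ = −F gives Δ = (0.301, -0.901).
Then the next iterate is (p, q)₁ = (1.801, 0.099).
Re-evaluating at (1.801, 0.099): F = (2.96766, -1.90341), so ‖F‖₂ = 3.526.

3.526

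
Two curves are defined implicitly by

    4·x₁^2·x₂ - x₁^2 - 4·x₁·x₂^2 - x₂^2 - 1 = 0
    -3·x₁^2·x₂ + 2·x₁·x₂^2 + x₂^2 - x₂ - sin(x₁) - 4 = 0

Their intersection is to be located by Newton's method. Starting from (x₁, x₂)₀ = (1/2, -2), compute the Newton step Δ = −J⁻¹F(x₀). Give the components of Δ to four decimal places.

(-0.7849, -0.3363)

At (1/2, -2): F = (-15.2500, 7.020574).
Jacobian J = [[8·x₁·x₂ - 2·x₁ - 4·x₂^2, 4·x₁^2 - 8·x₁·x₂ - 2·x₂], [-6·x₁·x₂ + 2·x₂^2 - cos(x₁), -3·x₁^2 + 4·x₁·x₂ + 2·x₂ - 1]].
At the point, J = [[-25.0000, 13.0000], [13.122417, -9.7500]] (det J = 73.158573).
Solving J·Δ = −F gives Δ = (-0.7849, -0.3363).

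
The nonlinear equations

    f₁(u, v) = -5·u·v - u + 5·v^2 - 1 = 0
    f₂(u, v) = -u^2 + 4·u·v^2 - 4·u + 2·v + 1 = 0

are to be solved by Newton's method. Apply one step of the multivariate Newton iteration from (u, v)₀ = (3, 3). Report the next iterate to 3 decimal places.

(1.916, 2.111)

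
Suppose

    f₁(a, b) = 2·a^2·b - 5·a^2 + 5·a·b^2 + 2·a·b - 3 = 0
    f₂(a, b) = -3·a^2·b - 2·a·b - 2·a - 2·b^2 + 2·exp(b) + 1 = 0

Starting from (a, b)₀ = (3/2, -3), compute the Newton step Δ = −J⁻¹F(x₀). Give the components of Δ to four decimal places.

At (3/2, -3): F = (30.7500, 9.349574).
Jacobian J = [[4·a·b - 10·a + 5·b^2 + 2·b, 2·a^2 + 10·a·b + 2·a], [-6·a·b - 2·b - 2, -3·a^2 - 2·a - 4·b + 2·exp(b)]].
At the point, J = [[6.0000, -37.5000], [31.0000, 2.349574]] (det J = 1176.597445).
Solving J·Δ = −F gives Δ = (-0.3594, 0.7625).

(-0.3594, 0.7625)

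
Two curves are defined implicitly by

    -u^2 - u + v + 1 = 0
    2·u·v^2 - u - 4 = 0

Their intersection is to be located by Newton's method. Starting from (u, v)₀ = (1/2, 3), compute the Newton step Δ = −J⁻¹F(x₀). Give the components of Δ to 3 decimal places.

(0.517, -2.216)

At (1/2, 3): F = (3.250, 4.500).
Jacobian J = [[-2·u - 1, 1], [2·v^2 - 1, 4·u·v]].
At the point, J = [[-2.000, 1.000], [17.000, 6.000]] (det J = -29.000).
Solving J·Δ = −F gives Δ = (0.517, -2.216).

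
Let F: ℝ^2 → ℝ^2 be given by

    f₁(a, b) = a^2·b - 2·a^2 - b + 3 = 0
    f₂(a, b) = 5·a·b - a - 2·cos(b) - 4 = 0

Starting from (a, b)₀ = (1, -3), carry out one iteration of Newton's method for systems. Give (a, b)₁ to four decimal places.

At (1, -3): F = (1.0000, -18.020015).
Jacobian J = [[2·a·b - 4·a, a^2 - 1], [5·b - 1, 5·a + 2·sin(b)]].
At the point, J = [[-10.0000, 0.0000], [-16.0000, 4.717760]] (det J = -47.177600).
Solving J·Δ = −F gives Δ = (0.1000, 4.1588).
Then the next iterate is (a, b)₁ = (1.1000, 1.1588).

(1.1000, 1.1588)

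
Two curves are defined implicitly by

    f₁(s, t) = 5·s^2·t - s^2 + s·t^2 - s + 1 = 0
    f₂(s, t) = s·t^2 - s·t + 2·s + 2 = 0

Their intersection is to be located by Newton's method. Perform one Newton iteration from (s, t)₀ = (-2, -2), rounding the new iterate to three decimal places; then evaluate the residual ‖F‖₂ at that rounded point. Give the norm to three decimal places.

13.715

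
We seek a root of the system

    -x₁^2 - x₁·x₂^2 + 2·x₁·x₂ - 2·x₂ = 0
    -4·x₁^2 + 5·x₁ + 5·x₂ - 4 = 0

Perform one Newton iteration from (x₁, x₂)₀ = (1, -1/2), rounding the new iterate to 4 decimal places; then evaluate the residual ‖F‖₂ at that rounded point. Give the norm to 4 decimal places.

At (1, -1/2): F = (-1.2500, -5.5000).
Jacobian J = [[-2·x₁ - x₂^2 + 2·x₂, -2·x₁·x₂ + 2·x₁ - 2], [-8·x₁ + 5, 5]].
At the point, J = [[-3.2500, 1.0000], [-3.0000, 5.0000]] (det J = -13.2500).
Solving J·Δ = −F gives Δ = (-0.0566, 1.0660).
Then the next iterate is (x₁, x₂)₁ = (0.9434, 0.5660).
Re-evaluating at (0.9434, 0.5660): F = (-1.256299, -0.013014), so ‖F‖₂ = 1.2564.

1.2564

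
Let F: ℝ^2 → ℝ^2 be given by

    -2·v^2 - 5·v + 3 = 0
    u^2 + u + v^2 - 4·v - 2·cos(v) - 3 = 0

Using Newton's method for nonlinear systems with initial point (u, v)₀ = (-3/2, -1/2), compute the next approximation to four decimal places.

(-7.3433, 1.1667)

At (-3/2, -1/2): F = (5.0000, -1.755165).
Jacobian J = [[0, -4·v - 5], [2·u + 1, 2·v + 2·sin(v) - 4]].
At the point, J = [[0.0000, -3.0000], [-2.0000, -5.958851]] (det J = -6.0000).
Solving J·Δ = −F gives Δ = (-5.8433, 1.6667).
Then the next iterate is (u, v)₁ = (-7.3433, 1.1667).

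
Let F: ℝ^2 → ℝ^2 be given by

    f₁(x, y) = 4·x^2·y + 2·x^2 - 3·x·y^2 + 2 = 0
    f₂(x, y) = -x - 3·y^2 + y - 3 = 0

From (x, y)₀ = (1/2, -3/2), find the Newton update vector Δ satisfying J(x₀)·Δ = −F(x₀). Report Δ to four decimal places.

At (1/2, -3/2): F = (-2.3750, -11.7500).
Jacobian J = [[8·x·y + 4·x - 3·y^2, 4·x^2 - 6·x·y], [-1, -6·y + 1]].
At the point, J = [[-10.7500, 5.5000], [-1.0000, 10.0000]] (det J = -102.0000).
Solving J·Δ = −F gives Δ = (0.4007, 1.2151).

(0.4007, 1.2151)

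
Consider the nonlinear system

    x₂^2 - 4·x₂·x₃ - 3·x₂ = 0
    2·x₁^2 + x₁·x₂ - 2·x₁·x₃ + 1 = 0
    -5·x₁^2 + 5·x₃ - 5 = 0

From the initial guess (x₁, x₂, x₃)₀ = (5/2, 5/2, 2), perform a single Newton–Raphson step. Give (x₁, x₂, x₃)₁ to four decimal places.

(1.2349, 0.7506, 0.9247)

At (5/2, 5/2, 2): F = (-21.2500, 9.7500, -26.2500).
Jacobian J = [[0, 2·x₂ - 4·x₃ - 3, -4·x₂], [4·x₁ + x₂ - 2·x₃, x₁, -2·x₁], [-10·x₁, 0, 5]].
At the point, J = [[0.0000, -6.0000, -10.0000], [8.5000, 2.5000, -5.0000], [-25.0000, 0.0000, 5.0000]] (det J = -1120.0000).
Solving J·Δ = −F gives Δ = (-1.2651, -1.7494, -1.0753).
Then the next iterate is (x₁, x₂, x₃)₁ = (1.2349, 0.7506, 0.9247).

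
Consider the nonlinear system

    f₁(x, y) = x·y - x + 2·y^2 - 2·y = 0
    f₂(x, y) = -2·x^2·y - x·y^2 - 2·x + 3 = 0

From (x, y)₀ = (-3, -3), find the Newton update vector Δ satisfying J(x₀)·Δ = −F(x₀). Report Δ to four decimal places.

At (-3, -3): F = (36.0000, 90.0000).
Jacobian J = [[y - 1, x + 4·y - 2], [-4·x·y - y^2 - 2, -2·x^2 - 2·x·y]].
At the point, J = [[-4.0000, -17.0000], [-47.0000, -36.0000]] (det J = -655.0000).
Solving J·Δ = −F gives Δ = (0.3573, 2.0336).

(0.3573, 2.0336)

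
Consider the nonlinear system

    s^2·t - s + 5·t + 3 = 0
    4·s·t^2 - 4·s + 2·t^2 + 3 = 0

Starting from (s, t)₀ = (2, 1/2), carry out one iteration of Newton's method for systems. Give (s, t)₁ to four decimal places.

At (2, 1/2): F = (5.5000, -2.5000).
Jacobian J = [[2·s·t - 1, s^2 + 5], [4·t^2 - 4, 8·s·t + 4·t]].
At the point, J = [[1.0000, 9.0000], [-3.0000, 10.0000]] (det J = 37.0000).
Solving J·Δ = −F gives Δ = (-2.0946, -0.3784).
Then the next iterate is (s, t)₁ = (-0.0946, 0.1216).

(-0.0946, 0.1216)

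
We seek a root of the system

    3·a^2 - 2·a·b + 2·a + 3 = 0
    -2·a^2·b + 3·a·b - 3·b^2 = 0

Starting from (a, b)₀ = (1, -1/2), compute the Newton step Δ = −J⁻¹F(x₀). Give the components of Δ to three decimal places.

(-0.905, 0.426)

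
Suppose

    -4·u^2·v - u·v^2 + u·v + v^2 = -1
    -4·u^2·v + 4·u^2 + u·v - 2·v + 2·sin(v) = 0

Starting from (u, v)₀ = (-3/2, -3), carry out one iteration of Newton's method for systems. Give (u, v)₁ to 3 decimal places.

At (-3/2, -3): F = (55.000, 46.21776).
Jacobian J = [[-8·u·v - v^2 + v, -4·u^2 - 2·u·v + u + 2·v], [-8·u·v + 8·u + v, -4·u^2 + u + 2·cos(v) - 2]].
At the point, J = [[-48.000, -25.500], [-51.000, -14.47998]] (det J = -605.46072).
Solving J·Δ = −F gives Δ = (0.631, 0.969).
Then the next iterate is (u, v)₁ = (-0.869, -2.031).

(-0.869, -2.031)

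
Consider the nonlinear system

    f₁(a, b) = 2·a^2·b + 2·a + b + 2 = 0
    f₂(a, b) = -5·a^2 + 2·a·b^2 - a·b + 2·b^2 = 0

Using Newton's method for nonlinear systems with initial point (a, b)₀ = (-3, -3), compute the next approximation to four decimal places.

(-4.1053, 2.4211)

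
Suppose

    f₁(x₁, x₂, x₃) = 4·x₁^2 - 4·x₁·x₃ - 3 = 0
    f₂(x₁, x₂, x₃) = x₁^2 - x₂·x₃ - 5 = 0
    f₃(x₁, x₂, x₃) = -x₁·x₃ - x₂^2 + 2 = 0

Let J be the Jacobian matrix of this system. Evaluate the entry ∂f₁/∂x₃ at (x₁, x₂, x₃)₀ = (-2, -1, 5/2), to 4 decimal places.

∂f₁/∂x₃ = -4·x₁.
At (-2, -1, 5/2) this is 8.0000.

8.0000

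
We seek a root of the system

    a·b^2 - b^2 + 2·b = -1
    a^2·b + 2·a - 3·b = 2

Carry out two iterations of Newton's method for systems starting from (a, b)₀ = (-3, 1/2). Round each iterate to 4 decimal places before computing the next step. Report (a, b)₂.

(30.5000, -0.5000)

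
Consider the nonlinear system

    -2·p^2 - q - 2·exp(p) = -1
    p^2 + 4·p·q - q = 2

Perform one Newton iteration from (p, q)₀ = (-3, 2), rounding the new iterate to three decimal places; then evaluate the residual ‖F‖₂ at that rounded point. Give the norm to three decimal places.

At (-3, 2): F = (-19.09957, -19.000).
Jacobian J = [[-4·p - 2·exp(p), -1], [2·p + 4·q, 4·p - 1]].
At the point, J = [[11.90043, -1.000], [2.000, -13.000]] (det J = -152.70554).
Solving J·Δ = −F gives Δ = (1.502, -1.231).
Then the next iterate is (p, q)₁ = (-1.498, 0.769).
Re-evaluating at (-1.498, 0.769): F = (-4.70416, -5.13284), so ‖F‖₂ = 6.962.

6.962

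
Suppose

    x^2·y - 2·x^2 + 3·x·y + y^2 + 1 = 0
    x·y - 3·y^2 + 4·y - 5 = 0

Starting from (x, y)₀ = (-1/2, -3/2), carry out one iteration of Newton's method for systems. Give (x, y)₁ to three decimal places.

At (-1/2, -3/2): F = (4.625, -17.000).
Jacobian J = [[2·x·y - 4·x + 3·y, x^2 + 3·x + 2·y], [y, x - 6·y + 4]].
At the point, J = [[-1.000, -4.250], [-1.500, 12.500]] (det J = -18.875).
Solving J·Δ = −F gives Δ = (-0.765, 1.268).
Then the next iterate is (x, y)₁ = (-1.265, -0.232).

(-1.265, -0.232)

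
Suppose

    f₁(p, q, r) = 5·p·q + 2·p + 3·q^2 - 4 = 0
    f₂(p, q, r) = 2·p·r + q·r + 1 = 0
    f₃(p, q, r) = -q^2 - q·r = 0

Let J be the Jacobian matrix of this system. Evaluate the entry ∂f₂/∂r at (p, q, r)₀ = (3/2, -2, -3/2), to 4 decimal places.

1.0000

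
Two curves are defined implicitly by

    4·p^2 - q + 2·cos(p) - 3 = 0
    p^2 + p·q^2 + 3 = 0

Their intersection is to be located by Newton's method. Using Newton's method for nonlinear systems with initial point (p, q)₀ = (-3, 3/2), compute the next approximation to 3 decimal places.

At (-3, 3/2): F = (29.52002, 5.250).
Jacobian J = [[8·p - 2·sin(p), -1], [2·p + q^2, 2·p·q]].
At the point, J = [[-23.71776, -1.000], [-3.750, -9.000]] (det J = 209.70984).
Solving J·Δ = −F gives Δ = (1.242, 0.066).
Then the next iterate is (p, q)₁ = (-1.758, 1.566).

(-1.758, 1.566)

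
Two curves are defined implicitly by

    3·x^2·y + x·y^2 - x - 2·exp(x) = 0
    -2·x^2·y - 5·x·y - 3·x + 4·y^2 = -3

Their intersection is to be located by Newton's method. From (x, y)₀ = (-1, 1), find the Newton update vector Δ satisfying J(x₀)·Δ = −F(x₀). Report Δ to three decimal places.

At (-1, 1): F = (2.26424, 13.000).
Jacobian J = [[6·x·y + y^2 - 2·exp(x) - 1, 3·x^2 + 2·x·y], [-4·x·y - 5·y - 3, -2·x^2 - 5·x + 8·y]].
At the point, J = [[-6.73576, 1.000], [-4.000, 11.000]] (det J = -70.09335).
Solving J·Δ = −F gives Δ = (0.170, -1.120).

(0.170, -1.120)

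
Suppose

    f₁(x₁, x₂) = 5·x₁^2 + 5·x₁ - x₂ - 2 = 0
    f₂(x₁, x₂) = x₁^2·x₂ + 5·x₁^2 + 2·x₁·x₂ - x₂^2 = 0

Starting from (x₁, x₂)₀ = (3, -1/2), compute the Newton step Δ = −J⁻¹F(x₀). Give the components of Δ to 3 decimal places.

(-1.661, 0.371)

At (3, -1/2): F = (58.500, 37.250).
Jacobian J = [[10·x₁ + 5, -1], [2·x₁·x₂ + 10·x₁ + 2·x₂, x₁^2 + 2·x₁ - 2·x₂]].
At the point, J = [[35.000, -1.000], [26.000, 16.000]] (det J = 586.000).
Solving J·Δ = −F gives Δ = (-1.661, 0.371).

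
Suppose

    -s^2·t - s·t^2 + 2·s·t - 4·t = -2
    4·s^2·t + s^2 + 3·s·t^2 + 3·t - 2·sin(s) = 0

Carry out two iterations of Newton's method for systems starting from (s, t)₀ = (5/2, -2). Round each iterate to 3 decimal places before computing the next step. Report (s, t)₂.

(1.485, -2.799)

At (5/2, -2): F = (2.500, -20.94694).
Jacobian J = [[-2·s·t - t^2 + 2·t, -s^2 - 2·s·t + 2·s - 4], [8·s·t + 2·s + 3·t^2 - 2·cos(s), 4·s^2 + 6·s·t + 3]].
At the point, J = [[2.000, 4.750], [-21.39771, -2.000]] (det J = 97.63914).
Solving J·Δ = −F gives Δ = (-0.968, -0.119).
Then the next iterate is (s, t)₁ = (1.532, -2.119).
Round to (1.532, -2.119) and repeat: F = (2.07780, -5.26507), J = [[-2.23555, 3.20959], [-9.51355, -7.08975]].
Δ = (-0.047, -0.680), so (s, t)₂ = (1.485, -2.799).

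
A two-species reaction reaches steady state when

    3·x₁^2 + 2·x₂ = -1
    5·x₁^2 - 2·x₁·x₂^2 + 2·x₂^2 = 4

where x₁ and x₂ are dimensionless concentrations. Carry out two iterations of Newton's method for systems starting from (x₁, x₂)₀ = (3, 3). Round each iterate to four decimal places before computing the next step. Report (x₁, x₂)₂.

(-0.0973, 1.9660)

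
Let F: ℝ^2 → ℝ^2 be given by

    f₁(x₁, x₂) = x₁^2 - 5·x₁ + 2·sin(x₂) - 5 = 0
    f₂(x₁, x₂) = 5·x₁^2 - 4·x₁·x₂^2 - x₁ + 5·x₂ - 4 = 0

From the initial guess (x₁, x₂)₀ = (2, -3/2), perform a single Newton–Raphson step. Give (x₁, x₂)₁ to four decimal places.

(-10.3370, 3.1507)

At (2, -3/2): F = (-12.994990, -11.5000).
Jacobian J = [[2·x₁ - 5, 2·cos(x₂)], [10·x₁ - 4·x₂^2 - 1, -8·x₁·x₂ + 5]].
At the point, J = [[-1.0000, 0.141474], [10.0000, 29.0000]] (det J = -30.414744).
Solving J·Δ = −F gives Δ = (-12.3370, 4.6507).
Then the next iterate is (x₁, x₂)₁ = (-10.3370, 3.1507).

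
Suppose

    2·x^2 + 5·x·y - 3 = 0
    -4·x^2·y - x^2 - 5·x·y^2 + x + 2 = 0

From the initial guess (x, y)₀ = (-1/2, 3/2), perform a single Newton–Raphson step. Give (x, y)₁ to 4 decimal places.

(0.4842, 1.1652)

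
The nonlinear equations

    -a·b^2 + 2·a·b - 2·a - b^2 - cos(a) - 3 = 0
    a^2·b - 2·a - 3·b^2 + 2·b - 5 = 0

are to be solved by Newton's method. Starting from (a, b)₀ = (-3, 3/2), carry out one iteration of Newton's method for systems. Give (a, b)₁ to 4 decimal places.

At (-3, 3/2): F = (-0.510008, 10.7500).
Jacobian J = [[-b^2 + 2·b + sin(a) - 2, -2·a·b + 2·a - 2·b], [2·a·b - 2, a^2 - 6·b + 2]].
At the point, J = [[-1.391120, 0.0000], [-11.0000, 2.0000]] (det J = -2.782240).
Solving J·Δ = −F gives Δ = (-0.3666, -7.3914).
Then the next iterate is (a, b)₁ = (-3.3666, -5.8914).

(-3.3666, -5.8914)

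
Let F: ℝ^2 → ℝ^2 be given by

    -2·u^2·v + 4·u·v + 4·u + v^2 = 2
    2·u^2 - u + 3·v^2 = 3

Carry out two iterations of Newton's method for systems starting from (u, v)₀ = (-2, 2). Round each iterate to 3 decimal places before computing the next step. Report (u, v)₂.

(-0.114, 1.216)

At (-2, 2): F = (-38.000, 19.000).
Jacobian J = [[-4·u·v + 4·v + 4, -2·u^2 + 4·u + 2·v], [4·u - 1, 6·v]].
At the point, J = [[28.000, -12.000], [-9.000, 12.000]] (det J = 228.000).
Solving J·Δ = −F gives Δ = (1.000, -0.833).
Then the next iterate is (u, v)₁ = (-1.000, 1.167).
Round to (-1.000, 1.167) and repeat: F = (-11.64011, 4.08567), J = [[13.336, -3.666], [-5.000, 7.002]].
Δ = (0.886, 0.049), so (u, v)₂ = (-0.114, 1.216).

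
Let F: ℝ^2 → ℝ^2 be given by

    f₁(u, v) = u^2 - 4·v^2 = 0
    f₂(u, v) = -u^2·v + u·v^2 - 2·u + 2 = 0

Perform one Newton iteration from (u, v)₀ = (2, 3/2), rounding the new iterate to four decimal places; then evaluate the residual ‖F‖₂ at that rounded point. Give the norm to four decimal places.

1.3822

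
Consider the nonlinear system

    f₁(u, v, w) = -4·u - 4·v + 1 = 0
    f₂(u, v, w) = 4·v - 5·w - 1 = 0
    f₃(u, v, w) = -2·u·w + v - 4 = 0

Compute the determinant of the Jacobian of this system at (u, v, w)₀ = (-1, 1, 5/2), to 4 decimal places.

J = [[-4, -4, 0], [0, 4, -5], [-2·w, 1, -2·u]].
At the point, J = [[-4.0000, -4.0000, 0.0000], [0.0000, 4.0000, -5.0000], [-5.0000, 1.0000, 2.0000]].
det J = -152.0000.

-152.0000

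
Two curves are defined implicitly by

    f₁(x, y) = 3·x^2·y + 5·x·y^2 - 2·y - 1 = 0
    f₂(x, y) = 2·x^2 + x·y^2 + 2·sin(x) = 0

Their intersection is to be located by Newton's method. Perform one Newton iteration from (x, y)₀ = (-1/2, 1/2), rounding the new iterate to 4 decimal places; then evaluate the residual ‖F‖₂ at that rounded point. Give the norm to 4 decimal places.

121.3783

At (-1/2, 1/2): F = (-2.2500, -0.583851).
Jacobian J = [[6·x·y + 5·y^2, 3·x^2 + 10·x·y - 2], [4·x + y^2 + 2·cos(x), 2·x·y]].
At the point, J = [[-0.2500, -3.7500], [0.005165, -0.5000]] (det J = 0.144369).
Solving J·Δ = −F gives Δ = (7.3731, -1.0915).
Then the next iterate is (x, y)₁ = (6.8731, -0.5915).
Re-evaluating at (6.8731, -0.5915): F = (-71.619964, 97.996294), so ‖F‖₂ = 121.3783.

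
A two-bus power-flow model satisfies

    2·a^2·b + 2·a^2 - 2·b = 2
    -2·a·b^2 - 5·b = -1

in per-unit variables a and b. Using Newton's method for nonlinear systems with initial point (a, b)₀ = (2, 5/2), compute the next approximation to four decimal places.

(1.5104, 1.2848)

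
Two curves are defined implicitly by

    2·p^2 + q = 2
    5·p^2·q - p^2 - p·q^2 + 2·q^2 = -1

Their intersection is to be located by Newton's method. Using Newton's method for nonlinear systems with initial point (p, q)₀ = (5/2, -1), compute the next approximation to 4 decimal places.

(1.5286, -0.7864)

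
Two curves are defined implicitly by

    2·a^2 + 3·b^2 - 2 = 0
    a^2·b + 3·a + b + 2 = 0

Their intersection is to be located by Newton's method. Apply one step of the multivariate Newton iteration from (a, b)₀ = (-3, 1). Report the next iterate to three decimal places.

(-1.314, 1.206)

At (-3, 1): F = (19.000, 3.000).
Jacobian J = [[4·a, 6·b], [2·a·b + 3, a^2 + 1]].
At the point, J = [[-12.000, 6.000], [-3.000, 10.000]] (det J = -102.000).
Solving J·Δ = −F gives Δ = (1.686, 0.206).
Then the next iterate is (a, b)₁ = (-1.314, 1.206).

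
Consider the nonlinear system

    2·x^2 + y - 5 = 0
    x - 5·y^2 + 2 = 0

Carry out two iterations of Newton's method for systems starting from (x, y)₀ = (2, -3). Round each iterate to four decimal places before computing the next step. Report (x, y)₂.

(1.7406, -1.0436)

At (2, -3): F = (0.0000, -41.0000).
Jacobian J = [[4·x, 1], [1, -10·y]].
At the point, J = [[8.0000, 1.0000], [1.0000, 30.0000]] (det J = 239.0000).
Solving J·Δ = −F gives Δ = (-0.1715, 1.3724).
Then the next iterate is (x, y)₁ = (1.8285, -1.6276).
Round to (1.8285, -1.6276) and repeat: F = (0.059225, -9.416909), J = [[7.3140, 1.0000], [1.0000, 16.2760]].
Δ = (-0.0879, 0.5840), so (x, y)₂ = (1.7406, -1.0436).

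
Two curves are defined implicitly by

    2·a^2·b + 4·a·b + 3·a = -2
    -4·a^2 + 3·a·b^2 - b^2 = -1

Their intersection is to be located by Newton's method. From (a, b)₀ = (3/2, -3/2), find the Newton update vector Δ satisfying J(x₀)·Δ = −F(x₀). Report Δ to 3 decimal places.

(-0.543, 0.260)

At (3/2, -3/2): F = (-9.250, -0.125).
Jacobian J = [[4·a·b + 4·b + 3, 2·a^2 + 4·a], [-8·a + 3·b^2, 6·a·b - 2·b]].
At the point, J = [[-12.000, 10.500], [-5.250, -10.500]] (det J = 181.125).
Solving J·Δ = −F gives Δ = (-0.543, 0.260).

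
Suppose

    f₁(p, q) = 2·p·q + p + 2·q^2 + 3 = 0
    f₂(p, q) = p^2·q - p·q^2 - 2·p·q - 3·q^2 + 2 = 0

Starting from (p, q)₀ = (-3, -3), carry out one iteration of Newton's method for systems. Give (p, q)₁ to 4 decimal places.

At (-3, -3): F = (36.0000, -43.0000).
Jacobian J = [[2·q + 1, 2·p + 4·q], [2·p·q - q^2 - 2·q, p^2 - 2·p·q - 2·p - 6·q]].
At the point, J = [[-5.0000, -18.0000], [15.0000, 15.0000]] (det J = 195.0000).
Solving J·Δ = −F gives Δ = (1.2000, 1.6667).
Then the next iterate is (p, q)₁ = (-1.8000, -1.3333).

(-1.8000, -1.3333)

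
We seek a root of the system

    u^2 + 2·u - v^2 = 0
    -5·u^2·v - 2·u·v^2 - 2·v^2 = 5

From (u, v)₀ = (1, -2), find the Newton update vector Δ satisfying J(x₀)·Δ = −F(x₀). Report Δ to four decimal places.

(8.2500, -8.0000)

At (1, -2): F = (-1.0000, -11.0000).
Jacobian J = [[2·u + 2, -2·v], [-10·u·v - 2·v^2, -5·u^2 - 4·u·v - 4·v]].
At the point, J = [[4.0000, 4.0000], [12.0000, 11.0000]] (det J = -4.0000).
Solving J·Δ = −F gives Δ = (8.2500, -8.0000).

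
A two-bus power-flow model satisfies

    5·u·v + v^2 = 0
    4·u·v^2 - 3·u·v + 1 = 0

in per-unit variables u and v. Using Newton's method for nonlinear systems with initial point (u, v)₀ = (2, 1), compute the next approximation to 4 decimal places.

(0.0526, 0.8947)

At (2, 1): F = (11.0000, 3.0000).
Jacobian J = [[5·v, 5·u + 2·v], [4·v^2 - 3·v, 8·u·v - 3·u]].
At the point, J = [[5.0000, 12.0000], [1.0000, 10.0000]] (det J = 38.0000).
Solving J·Δ = −F gives Δ = (-1.9474, -0.1053).
Then the next iterate is (u, v)₁ = (0.0526, 0.8947).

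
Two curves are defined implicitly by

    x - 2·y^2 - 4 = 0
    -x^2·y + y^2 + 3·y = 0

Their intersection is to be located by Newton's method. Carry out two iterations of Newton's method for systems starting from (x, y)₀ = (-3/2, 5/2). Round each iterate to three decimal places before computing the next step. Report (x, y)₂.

(0.477, -0.846)

At (-3/2, 5/2): F = (-18.000, 8.125).
Jacobian J = [[1, -4·y], [-2·x·y, -x^2 + 2·y + 3]].
At the point, J = [[1.000, -10.000], [7.500, 5.750]] (det J = 80.750).
Solving J·Δ = −F gives Δ = (0.276, -1.772).
Then the next iterate is (x, y)₁ = (-1.224, 0.728).
Round to (-1.224, 0.728) and repeat: F = (-6.28397, 1.62331), J = [[1.000, -2.912], [1.78214, 2.95782]].
Δ = (1.701, -1.574), so (x, y)₂ = (0.477, -0.846).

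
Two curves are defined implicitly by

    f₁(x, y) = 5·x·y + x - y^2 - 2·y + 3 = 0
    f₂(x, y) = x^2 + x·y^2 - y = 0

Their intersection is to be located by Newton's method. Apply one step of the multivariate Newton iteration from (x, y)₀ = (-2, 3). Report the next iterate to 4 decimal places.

(0.2542, 2.5593)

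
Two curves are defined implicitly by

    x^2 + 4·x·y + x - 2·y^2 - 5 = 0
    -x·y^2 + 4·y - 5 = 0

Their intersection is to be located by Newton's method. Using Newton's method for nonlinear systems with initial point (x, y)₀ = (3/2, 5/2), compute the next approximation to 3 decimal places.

(1.204, 1.778)

At (3/2, 5/2): F = (1.250, -4.375).
Jacobian J = [[2·x + 4·y + 1, 4·x - 4·y], [-y^2, -2·x·y + 4]].
At the point, J = [[14.000, -4.000], [-6.250, -3.500]] (det J = -74.000).
Solving J·Δ = −F gives Δ = (-0.296, -0.722).
Then the next iterate is (x, y)₁ = (1.204, 1.778).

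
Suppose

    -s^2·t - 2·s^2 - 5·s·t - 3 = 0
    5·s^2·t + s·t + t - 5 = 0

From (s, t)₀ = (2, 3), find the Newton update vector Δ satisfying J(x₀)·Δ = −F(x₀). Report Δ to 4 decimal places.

At (2, 3): F = (-53.0000, 64.0000).
Jacobian J = [[-2·s·t - 4·s - 5·t, -s^2 - 5·s], [10·s·t + t, 5·s^2 + s + 1]].
At the point, J = [[-35.0000, -14.0000], [63.0000, 23.0000]] (det J = 77.0000).
Solving J·Δ = −F gives Δ = (4.1948, -14.2727).

(4.1948, -14.2727)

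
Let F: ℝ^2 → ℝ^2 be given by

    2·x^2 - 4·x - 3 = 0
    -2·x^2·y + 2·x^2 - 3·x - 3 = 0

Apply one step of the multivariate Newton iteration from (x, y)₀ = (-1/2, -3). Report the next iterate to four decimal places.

(-0.5833, -0.1667)

At (-1/2, -3): F = (-0.5000, 0.5000).
Jacobian J = [[4·x - 4, 0], [-4·x·y + 4·x - 3, -2·x^2]].
At the point, J = [[-6.0000, 0.0000], [-11.0000, -0.5000]] (det J = 3.0000).
Solving J·Δ = −F gives Δ = (-0.0833, 2.8333).
Then the next iterate is (x, y)₁ = (-0.5833, -0.1667).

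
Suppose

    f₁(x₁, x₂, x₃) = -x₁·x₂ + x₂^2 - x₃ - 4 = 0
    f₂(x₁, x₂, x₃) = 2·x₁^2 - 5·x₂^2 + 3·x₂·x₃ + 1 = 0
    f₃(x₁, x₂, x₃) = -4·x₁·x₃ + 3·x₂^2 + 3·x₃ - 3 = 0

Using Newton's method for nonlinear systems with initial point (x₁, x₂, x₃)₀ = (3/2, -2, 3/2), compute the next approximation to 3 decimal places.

(1.721, -1.412, 0.206)

At (3/2, -2, 3/2): F = (1.500, -23.500, 4.500).
Jacobian J = [[-x₂, -x₁ + 2·x₂, -1], [4·x₁, -10·x₂ + 3·x₃, 3·x₂], [-4·x₃, 6·x₂, -4·x₁ + 3]].
At the point, J = [[2.000, -5.500, -1.000], [6.000, 24.500, -6.000], [-6.000, -12.000, -3.000]] (det J = -663.000).
Solving J·Δ = −F gives Δ = (0.221, 0.588, -1.294).
Then the next iterate is (x₁, x₂, x₃)₁ = (1.721, -1.412, 0.206).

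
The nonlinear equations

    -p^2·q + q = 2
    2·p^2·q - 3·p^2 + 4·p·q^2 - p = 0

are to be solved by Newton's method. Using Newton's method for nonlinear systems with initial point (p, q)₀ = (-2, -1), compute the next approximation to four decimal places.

(-4.0000, 2.0000)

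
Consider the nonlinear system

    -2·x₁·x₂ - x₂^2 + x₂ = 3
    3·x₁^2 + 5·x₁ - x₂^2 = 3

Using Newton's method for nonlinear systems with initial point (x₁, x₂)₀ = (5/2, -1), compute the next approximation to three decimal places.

(1.261, -2.239)

At (5/2, -1): F = (0.000, 27.250).
Jacobian J = [[-2·x₂, -2·x₁ - 2·x₂ + 1], [6·x₁ + 5, -2·x₂]].
At the point, J = [[2.000, -2.000], [20.000, 2.000]] (det J = 44.000).
Solving J·Δ = −F gives Δ = (-1.239, -1.239).
Then the next iterate is (x₁, x₂)₁ = (1.261, -2.239).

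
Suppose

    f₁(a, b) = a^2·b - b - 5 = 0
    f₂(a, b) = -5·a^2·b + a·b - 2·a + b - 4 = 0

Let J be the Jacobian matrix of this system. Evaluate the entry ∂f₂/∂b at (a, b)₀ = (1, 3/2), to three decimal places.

∂f₂/∂b = -5·a^2 + a + 1.
At (1, 3/2) this is -3.000.

-3.000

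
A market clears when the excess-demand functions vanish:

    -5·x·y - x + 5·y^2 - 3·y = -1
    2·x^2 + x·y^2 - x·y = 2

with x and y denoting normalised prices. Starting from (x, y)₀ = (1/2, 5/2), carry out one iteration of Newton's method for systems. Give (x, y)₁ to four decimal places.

At (1/2, 5/2): F = (18.0000, 0.3750).
Jacobian J = [[-5·y - 1, -5·x + 10·y - 3], [4·x + y^2 - y, 2·x·y - x]].
At the point, J = [[-13.5000, 19.5000], [5.7500, 2.0000]] (det J = -139.1250).
Solving J·Δ = −F gives Δ = (0.2062, -0.7803).
Then the next iterate is (x, y)₁ = (0.7062, 1.7197).

(0.7062, 1.7197)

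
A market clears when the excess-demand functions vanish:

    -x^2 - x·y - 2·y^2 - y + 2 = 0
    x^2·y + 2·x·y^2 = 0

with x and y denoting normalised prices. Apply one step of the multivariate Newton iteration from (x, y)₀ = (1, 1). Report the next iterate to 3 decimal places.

(0.667, 0.667)

At (1, 1): F = (-3.000, 3.000).
Jacobian J = [[-2·x - y, -x - 4·y - 1], [2·x·y + 2·y^2, x^2 + 4·x·y]].
At the point, J = [[-3.000, -6.000], [4.000, 5.000]] (det J = 9.000).
Solving J·Δ = −F gives Δ = (-0.333, -0.333).
Then the next iterate is (x, y)₁ = (0.667, 0.667).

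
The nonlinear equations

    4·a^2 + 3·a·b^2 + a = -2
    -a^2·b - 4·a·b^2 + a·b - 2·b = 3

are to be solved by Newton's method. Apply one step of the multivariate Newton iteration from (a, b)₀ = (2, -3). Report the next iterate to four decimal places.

(0.9751, -2.1971)

At (2, -3): F = (74.0000, -63.0000).
Jacobian J = [[8·a + 3·b^2 + 1, 6·a·b], [-2·a·b - 4·b^2 + b, -a^2 - 8·a·b + a - 2]].
At the point, J = [[44.0000, -36.0000], [-27.0000, 44.0000]] (det J = 964.0000).
Solving J·Δ = −F gives Δ = (-1.0249, 0.8029).
Then the next iterate is (a, b)₁ = (0.9751, -2.1971).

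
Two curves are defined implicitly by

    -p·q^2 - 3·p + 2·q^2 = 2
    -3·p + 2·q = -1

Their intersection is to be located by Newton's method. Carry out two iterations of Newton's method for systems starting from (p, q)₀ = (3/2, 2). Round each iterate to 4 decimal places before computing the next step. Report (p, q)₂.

(-0.4915, -1.2372)

At (3/2, 2): F = (-4.5000, 0.5000).
Jacobian J = [[-q^2 - 3, -2·p·q + 4·q], [-3, 2]].
At the point, J = [[-7.0000, 2.0000], [-3.0000, 2.0000]] (det J = -8.0000).
Solving J·Δ = −F gives Δ = (-1.2500, -2.1250).
Then the next iterate is (p, q)₁ = (0.2500, -0.1250).
Round to (0.2500, -0.1250) and repeat: F = (-2.722656, 0.0000), J = [[-3.015625, -0.4375], [-3.0000, 2.0000]].
Δ = (-0.7415, -1.1122), so (p, q)₂ = (-0.4915, -1.2372).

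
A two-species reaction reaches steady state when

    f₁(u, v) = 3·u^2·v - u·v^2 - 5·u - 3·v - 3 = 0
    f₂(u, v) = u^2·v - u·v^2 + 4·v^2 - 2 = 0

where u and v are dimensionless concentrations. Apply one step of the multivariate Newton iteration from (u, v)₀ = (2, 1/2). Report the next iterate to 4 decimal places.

(-5.4194, 2.5806)

At (2, 1/2): F = (-9.0000, 0.5000).
Jacobian J = [[6·u·v - v^2 - 5, 3·u^2 - 2·u·v - 3], [2·u·v - v^2, u^2 - 2·u·v + 8·v]].
At the point, J = [[0.7500, 7.0000], [1.7500, 6.0000]] (det J = -7.7500).
Solving J·Δ = −F gives Δ = (-7.4194, 2.0806).
Then the next iterate is (u, v)₁ = (-5.4194, 2.5806).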